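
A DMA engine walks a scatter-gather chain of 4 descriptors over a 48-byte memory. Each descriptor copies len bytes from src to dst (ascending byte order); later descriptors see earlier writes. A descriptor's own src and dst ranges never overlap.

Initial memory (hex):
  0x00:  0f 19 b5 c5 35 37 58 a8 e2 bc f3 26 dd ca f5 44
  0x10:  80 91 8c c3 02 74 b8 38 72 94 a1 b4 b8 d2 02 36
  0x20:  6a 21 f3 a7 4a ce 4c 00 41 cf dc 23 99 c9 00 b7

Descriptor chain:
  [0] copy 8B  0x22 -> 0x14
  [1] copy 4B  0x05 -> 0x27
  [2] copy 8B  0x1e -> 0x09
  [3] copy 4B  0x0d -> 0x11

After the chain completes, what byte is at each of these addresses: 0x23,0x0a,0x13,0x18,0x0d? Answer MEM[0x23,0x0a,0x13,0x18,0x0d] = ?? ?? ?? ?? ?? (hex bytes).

MEM[0x23,0x0a,0x13,0x18,0x0d] = a7 36 4a 4c f3

[0] 0x22->0x14 len=8 : f3 a7 4a ce 4c 00 41 cf
[1] 0x05->0x27 len=4 : 37 58 a8 e2
[2] 0x1e->0x09 len=8 : 02 36 6a 21 f3 a7 4a ce
[3] 0x0d->0x11 len=4 : f3 a7 4a ce
query mem[0x23]=0xa7, mem[0x0a]=0x36, mem[0x13]=0x4a, mem[0x18]=0x4c, mem[0x0d]=0xf3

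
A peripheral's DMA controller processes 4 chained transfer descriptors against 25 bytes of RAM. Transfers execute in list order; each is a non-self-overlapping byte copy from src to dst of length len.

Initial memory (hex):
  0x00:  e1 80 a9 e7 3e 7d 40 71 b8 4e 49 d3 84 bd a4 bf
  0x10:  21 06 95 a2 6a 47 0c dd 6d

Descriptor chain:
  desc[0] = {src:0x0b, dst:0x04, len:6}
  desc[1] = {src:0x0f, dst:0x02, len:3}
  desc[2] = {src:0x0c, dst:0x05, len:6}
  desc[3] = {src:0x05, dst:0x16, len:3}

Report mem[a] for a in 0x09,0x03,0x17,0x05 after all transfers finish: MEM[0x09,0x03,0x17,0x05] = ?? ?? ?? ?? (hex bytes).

MEM[0x09,0x03,0x17,0x05] = 21 21 bd 84

D0: mem[0x04..0x09] <- [d3 84 bd a4 bf 21]
D1: mem[0x02..0x04] <- [bf 21 06]
D2: mem[0x05..0x0a] <- [84 bd a4 bf 21 06]
D3: mem[0x16..0x18] <- [84 bd a4]
query mem[0x09]=0x21, mem[0x03]=0x21, mem[0x17]=0xbd, mem[0x05]=0x84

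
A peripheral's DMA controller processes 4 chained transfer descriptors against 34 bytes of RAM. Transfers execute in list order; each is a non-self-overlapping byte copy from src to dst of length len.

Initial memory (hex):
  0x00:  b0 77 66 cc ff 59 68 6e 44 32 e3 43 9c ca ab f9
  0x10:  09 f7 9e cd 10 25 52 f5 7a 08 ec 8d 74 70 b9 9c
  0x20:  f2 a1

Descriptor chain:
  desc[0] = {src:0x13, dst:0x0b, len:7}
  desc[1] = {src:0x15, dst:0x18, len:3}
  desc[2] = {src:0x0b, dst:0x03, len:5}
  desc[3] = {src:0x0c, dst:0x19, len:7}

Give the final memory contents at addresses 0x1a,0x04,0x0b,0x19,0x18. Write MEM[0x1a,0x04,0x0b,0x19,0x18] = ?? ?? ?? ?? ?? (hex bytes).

[0] 0x13->0x0b len=7 : cd 10 25 52 f5 7a 08
[1] 0x15->0x18 len=3 : 25 52 f5
[2] 0x0b->0x03 len=5 : cd 10 25 52 f5
[3] 0x0c->0x19 len=7 : 10 25 52 f5 7a 08 9e
query mem[0x1a]=0x25, mem[0x04]=0x10, mem[0x0b]=0xcd, mem[0x19]=0x10, mem[0x18]=0x25

MEM[0x1a,0x04,0x0b,0x19,0x18] = 25 10 cd 10 25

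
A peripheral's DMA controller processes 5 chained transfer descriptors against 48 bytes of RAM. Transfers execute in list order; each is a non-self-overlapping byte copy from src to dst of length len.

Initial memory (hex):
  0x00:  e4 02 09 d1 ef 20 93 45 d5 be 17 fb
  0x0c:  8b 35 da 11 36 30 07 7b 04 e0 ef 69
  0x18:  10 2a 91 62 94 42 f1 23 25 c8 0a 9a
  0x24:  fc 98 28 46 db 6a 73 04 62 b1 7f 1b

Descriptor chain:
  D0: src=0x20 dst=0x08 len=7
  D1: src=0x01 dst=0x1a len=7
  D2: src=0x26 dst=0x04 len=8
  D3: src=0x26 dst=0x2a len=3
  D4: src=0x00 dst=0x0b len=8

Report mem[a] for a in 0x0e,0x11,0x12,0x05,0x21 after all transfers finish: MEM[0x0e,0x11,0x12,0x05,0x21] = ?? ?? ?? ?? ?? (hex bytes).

MEM[0x0e,0x11,0x12,0x05,0x21] = d1 db 6a 46 c8

[0] 0x20->0x08 len=7 : 25 c8 0a 9a fc 98 28
[1] 0x01->0x1a len=7 : 02 09 d1 ef 20 93 45
[2] 0x26->0x04 len=8 : 28 46 db 6a 73 04 62 b1
[3] 0x26->0x2a len=3 : 28 46 db
[4] 0x00->0x0b len=8 : e4 02 09 d1 28 46 db 6a
query mem[0x0e]=0xd1, mem[0x11]=0xdb, mem[0x12]=0x6a, mem[0x05]=0x46, mem[0x21]=0xc8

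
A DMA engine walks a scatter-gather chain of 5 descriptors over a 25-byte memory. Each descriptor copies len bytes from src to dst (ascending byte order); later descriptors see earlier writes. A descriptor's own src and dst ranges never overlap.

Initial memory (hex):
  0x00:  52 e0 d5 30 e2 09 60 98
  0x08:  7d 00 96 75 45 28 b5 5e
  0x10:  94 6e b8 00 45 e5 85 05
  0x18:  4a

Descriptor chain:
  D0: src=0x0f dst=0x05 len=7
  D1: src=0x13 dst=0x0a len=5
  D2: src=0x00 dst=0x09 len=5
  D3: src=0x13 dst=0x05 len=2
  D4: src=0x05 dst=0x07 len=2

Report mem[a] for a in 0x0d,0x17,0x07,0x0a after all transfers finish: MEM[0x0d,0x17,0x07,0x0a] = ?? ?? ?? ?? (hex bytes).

MEM[0x0d,0x17,0x07,0x0a] = e2 05 00 e0

D0: mem[0x05..0x0b] <- [5e 94 6e b8 00 45 e5]
D1: mem[0x0a..0x0e] <- [00 45 e5 85 05]
D2: mem[0x09..0x0d] <- [52 e0 d5 30 e2]
D3: mem[0x05..0x06] <- [00 45]
D4: mem[0x07..0x08] <- [00 45]
query mem[0x0d]=0xe2, mem[0x17]=0x05, mem[0x07]=0x00, mem[0x0a]=0xe0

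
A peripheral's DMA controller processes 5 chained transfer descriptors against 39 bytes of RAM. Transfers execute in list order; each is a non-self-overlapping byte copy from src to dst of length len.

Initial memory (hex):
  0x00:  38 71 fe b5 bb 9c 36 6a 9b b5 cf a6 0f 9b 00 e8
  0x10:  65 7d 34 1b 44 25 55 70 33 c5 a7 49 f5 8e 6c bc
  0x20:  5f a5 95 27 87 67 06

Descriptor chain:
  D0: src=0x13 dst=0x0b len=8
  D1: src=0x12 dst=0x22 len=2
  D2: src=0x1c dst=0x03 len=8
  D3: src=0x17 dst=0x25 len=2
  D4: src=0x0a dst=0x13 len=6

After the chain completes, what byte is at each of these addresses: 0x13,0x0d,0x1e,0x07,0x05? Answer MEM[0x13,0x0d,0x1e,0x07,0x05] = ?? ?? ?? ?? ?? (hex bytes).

MEM[0x13,0x0d,0x1e,0x07,0x05] = 1b 25 6c 5f 6c

D0: mem[0x0b..0x12] <- [1b 44 25 55 70 33 c5 a7]
D1: mem[0x22..0x23] <- [a7 1b]
D2: mem[0x03..0x0a] <- [f5 8e 6c bc 5f a5 a7 1b]
D3: mem[0x25..0x26] <- [70 33]
D4: mem[0x13..0x18] <- [1b 1b 44 25 55 70]
query mem[0x13]=0x1b, mem[0x0d]=0x25, mem[0x1e]=0x6c, mem[0x07]=0x5f, mem[0x05]=0x6c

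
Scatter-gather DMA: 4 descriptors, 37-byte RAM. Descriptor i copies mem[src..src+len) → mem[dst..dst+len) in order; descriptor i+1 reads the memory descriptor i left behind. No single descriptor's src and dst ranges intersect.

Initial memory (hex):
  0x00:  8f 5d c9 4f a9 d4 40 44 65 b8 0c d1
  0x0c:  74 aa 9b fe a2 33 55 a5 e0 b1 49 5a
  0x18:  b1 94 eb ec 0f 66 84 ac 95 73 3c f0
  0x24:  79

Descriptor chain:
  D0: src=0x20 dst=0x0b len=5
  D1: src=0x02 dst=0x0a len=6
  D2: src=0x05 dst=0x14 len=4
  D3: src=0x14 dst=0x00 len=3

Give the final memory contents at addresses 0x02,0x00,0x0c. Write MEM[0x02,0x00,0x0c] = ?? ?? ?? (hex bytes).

MEM[0x02,0x00,0x0c] = 44 d4 a9

[0] 0x20->0x0b len=5 : 95 73 3c f0 79
[1] 0x02->0x0a len=6 : c9 4f a9 d4 40 44
[2] 0x05->0x14 len=4 : d4 40 44 65
[3] 0x14->0x00 len=3 : d4 40 44
query mem[0x02]=0x44, mem[0x00]=0xd4, mem[0x0c]=0xa9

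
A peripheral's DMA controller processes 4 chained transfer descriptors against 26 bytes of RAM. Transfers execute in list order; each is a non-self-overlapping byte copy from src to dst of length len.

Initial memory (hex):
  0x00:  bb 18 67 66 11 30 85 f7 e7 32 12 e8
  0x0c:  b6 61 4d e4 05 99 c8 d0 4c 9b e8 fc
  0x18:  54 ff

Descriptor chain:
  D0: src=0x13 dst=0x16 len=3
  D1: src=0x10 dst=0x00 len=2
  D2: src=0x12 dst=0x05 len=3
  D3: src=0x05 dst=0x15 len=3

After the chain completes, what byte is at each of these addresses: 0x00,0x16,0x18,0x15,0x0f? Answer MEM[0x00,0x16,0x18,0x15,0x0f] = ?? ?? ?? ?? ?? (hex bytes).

MEM[0x00,0x16,0x18,0x15,0x0f] = 05 d0 9b c8 e4

D0: mem[0x16..0x18] <- [d0 4c 9b]
D1: mem[0x00..0x01] <- [05 99]
D2: mem[0x05..0x07] <- [c8 d0 4c]
D3: mem[0x15..0x17] <- [c8 d0 4c]
query mem[0x00]=0x05, mem[0x16]=0xd0, mem[0x18]=0x9b, mem[0x15]=0xc8, mem[0x0f]=0xe4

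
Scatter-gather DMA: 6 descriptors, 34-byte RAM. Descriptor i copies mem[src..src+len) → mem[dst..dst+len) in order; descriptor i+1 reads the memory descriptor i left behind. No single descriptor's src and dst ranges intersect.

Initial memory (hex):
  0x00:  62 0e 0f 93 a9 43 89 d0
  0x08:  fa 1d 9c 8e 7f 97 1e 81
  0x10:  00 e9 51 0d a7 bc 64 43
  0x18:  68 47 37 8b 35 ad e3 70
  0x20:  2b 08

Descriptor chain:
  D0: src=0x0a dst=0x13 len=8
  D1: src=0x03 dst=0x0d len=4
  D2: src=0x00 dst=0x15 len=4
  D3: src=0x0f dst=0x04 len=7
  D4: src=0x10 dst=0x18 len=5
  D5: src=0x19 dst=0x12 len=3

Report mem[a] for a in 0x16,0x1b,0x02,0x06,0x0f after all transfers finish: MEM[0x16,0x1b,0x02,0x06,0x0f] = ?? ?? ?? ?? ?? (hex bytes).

MEM[0x16,0x1b,0x02,0x06,0x0f] = 0e 9c 0f e9 43

[0] 0x0a->0x13 len=8 : 9c 8e 7f 97 1e 81 00 e9
[1] 0x03->0x0d len=4 : 93 a9 43 89
[2] 0x00->0x15 len=4 : 62 0e 0f 93
[3] 0x0f->0x04 len=7 : 43 89 e9 51 9c 8e 62
[4] 0x10->0x18 len=5 : 89 e9 51 9c 8e
[5] 0x19->0x12 len=3 : e9 51 9c
query mem[0x16]=0x0e, mem[0x1b]=0x9c, mem[0x02]=0x0f, mem[0x06]=0xe9, mem[0x0f]=0x43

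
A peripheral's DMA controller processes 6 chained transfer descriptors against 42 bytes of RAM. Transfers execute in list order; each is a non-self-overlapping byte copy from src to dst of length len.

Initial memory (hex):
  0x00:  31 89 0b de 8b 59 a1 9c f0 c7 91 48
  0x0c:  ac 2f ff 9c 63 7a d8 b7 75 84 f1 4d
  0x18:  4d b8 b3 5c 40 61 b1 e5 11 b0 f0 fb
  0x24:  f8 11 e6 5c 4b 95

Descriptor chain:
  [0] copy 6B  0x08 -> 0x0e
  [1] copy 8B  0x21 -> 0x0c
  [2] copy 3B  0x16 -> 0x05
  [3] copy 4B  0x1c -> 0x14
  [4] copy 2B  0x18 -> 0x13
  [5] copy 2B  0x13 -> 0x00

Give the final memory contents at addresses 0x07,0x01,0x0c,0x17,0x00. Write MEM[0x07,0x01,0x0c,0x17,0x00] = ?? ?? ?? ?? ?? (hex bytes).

D0: mem[0x0e..0x13] <- [f0 c7 91 48 ac 2f]
D1: mem[0x0c..0x13] <- [b0 f0 fb f8 11 e6 5c 4b]
D2: mem[0x05..0x07] <- [f1 4d 4d]
D3: mem[0x14..0x17] <- [40 61 b1 e5]
D4: mem[0x13..0x14] <- [4d b8]
D5: mem[0x00..0x01] <- [4d b8]
query mem[0x07]=0x4d, mem[0x01]=0xb8, mem[0x0c]=0xb0, mem[0x17]=0xe5, mem[0x00]=0x4d

MEM[0x07,0x01,0x0c,0x17,0x00] = 4d b8 b0 e5 4d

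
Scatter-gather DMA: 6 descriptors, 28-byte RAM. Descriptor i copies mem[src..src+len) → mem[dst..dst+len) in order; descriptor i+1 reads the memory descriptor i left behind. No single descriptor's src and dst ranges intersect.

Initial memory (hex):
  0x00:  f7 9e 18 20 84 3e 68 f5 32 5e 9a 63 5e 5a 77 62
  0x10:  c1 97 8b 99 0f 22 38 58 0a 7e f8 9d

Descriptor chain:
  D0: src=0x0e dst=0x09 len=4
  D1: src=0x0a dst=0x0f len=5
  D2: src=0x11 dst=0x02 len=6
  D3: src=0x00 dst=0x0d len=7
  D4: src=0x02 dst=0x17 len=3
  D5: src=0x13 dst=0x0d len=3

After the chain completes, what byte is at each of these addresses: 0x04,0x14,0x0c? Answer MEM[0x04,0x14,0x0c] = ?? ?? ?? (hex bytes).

MEM[0x04,0x14,0x0c] = 77 0f 97

#0 dst[0x09+4] := {0x77,0x62,0xc1,0x97}
#1 dst[0x0f+5] := {0x62,0xc1,0x97,0x5a,0x77}
#2 dst[0x02+6] := {0x97,0x5a,0x77,0x0f,0x22,0x38}
#3 dst[0x0d+7] := {0xf7,0x9e,0x97,0x5a,0x77,0x0f,0x22}
#4 dst[0x17+3] := {0x97,0x5a,0x77}
#5 dst[0x0d+3] := {0x22,0x0f,0x22}
query mem[0x04]=0x77, mem[0x14]=0x0f, mem[0x0c]=0x97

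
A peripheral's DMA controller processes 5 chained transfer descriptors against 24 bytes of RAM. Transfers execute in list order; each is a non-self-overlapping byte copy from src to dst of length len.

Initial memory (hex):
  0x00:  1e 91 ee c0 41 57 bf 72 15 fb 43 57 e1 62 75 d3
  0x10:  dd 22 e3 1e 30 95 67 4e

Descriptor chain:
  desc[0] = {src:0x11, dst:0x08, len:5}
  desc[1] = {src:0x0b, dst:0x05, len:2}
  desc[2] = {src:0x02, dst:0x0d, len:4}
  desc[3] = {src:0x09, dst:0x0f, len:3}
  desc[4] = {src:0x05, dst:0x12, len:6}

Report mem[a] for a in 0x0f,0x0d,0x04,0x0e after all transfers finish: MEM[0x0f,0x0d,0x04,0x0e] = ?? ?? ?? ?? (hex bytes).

MEM[0x0f,0x0d,0x04,0x0e] = e3 ee 41 c0

D0: mem[0x08..0x0c] <- [22 e3 1e 30 95]
D1: mem[0x05..0x06] <- [30 95]
D2: mem[0x0d..0x10] <- [ee c0 41 30]
D3: mem[0x0f..0x11] <- [e3 1e 30]
D4: mem[0x12..0x17] <- [30 95 72 22 e3 1e]
query mem[0x0f]=0xe3, mem[0x0d]=0xee, mem[0x04]=0x41, mem[0x0e]=0xc0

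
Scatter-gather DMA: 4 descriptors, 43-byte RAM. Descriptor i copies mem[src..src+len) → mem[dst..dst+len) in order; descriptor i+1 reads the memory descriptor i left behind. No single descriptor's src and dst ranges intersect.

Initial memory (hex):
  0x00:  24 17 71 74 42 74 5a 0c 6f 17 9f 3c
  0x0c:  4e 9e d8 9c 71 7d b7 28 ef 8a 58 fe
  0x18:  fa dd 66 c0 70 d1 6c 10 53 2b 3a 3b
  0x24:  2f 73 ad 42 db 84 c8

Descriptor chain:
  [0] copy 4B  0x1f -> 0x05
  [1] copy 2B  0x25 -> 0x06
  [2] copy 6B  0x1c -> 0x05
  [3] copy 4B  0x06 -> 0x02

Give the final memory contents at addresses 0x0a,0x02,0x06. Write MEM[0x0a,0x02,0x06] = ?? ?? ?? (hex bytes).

MEM[0x0a,0x02,0x06] = 2b d1 d1

[0] 0x1f->0x05 len=4 : 10 53 2b 3a
[1] 0x25->0x06 len=2 : 73 ad
[2] 0x1c->0x05 len=6 : 70 d1 6c 10 53 2b
[3] 0x06->0x02 len=4 : d1 6c 10 53
query mem[0x0a]=0x2b, mem[0x02]=0xd1, mem[0x06]=0xd1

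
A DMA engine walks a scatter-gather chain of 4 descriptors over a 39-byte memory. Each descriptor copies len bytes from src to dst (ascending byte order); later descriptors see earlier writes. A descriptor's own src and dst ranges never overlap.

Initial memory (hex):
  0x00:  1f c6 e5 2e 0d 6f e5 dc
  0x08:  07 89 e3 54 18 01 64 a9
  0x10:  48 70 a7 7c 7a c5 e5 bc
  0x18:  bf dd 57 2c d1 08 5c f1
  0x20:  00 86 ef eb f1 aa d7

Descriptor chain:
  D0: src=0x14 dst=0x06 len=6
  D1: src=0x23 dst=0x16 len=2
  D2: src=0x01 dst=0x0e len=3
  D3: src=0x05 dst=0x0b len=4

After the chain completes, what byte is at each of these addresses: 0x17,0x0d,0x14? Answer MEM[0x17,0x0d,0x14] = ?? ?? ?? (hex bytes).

MEM[0x17,0x0d,0x14] = f1 c5 7a

[0] 0x14->0x06 len=6 : 7a c5 e5 bc bf dd
[1] 0x23->0x16 len=2 : eb f1
[2] 0x01->0x0e len=3 : c6 e5 2e
[3] 0x05->0x0b len=4 : 6f 7a c5 e5
query mem[0x17]=0xf1, mem[0x0d]=0xc5, mem[0x14]=0x7a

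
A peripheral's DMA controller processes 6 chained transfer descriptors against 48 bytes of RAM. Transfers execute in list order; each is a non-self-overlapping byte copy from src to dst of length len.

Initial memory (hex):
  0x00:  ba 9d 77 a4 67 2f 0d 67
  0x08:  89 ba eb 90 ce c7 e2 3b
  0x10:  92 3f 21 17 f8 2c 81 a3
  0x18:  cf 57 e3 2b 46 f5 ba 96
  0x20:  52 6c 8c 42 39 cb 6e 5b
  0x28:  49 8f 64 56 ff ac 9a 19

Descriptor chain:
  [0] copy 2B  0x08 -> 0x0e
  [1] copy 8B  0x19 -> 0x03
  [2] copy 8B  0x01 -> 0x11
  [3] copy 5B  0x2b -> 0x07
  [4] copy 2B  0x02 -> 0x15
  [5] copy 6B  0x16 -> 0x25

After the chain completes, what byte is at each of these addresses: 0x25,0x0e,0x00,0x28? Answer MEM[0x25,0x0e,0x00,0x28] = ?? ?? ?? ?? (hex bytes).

[0] 0x08->0x0e len=2 : 89 ba
[1] 0x19->0x03 len=8 : 57 e3 2b 46 f5 ba 96 52
[2] 0x01->0x11 len=8 : 9d 77 57 e3 2b 46 f5 ba
[3] 0x2b->0x07 len=5 : 56 ff ac 9a 19
[4] 0x02->0x15 len=2 : 77 57
[5] 0x16->0x25 len=6 : 57 f5 ba 57 e3 2b
query mem[0x25]=0x57, mem[0x0e]=0x89, mem[0x00]=0xba, mem[0x28]=0x57

MEM[0x25,0x0e,0x00,0x28] = 57 89 ba 57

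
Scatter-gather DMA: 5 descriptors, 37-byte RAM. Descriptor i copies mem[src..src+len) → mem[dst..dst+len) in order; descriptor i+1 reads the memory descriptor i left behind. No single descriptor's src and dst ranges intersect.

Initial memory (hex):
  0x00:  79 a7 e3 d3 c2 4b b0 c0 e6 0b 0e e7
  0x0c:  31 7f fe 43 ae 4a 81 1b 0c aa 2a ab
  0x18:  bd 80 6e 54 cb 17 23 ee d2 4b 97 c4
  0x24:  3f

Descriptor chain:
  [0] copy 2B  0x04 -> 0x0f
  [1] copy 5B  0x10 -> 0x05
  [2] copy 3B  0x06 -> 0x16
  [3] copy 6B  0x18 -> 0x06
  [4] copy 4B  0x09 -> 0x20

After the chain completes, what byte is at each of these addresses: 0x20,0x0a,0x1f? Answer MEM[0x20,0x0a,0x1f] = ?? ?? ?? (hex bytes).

#0 dst[0x0f+2] := {0xc2,0x4b}
#1 dst[0x05+5] := {0x4b,0x4a,0x81,0x1b,0x0c}
#2 dst[0x16+3] := {0x4a,0x81,0x1b}
#3 dst[0x06+6] := {0x1b,0x80,0x6e,0x54,0xcb,0x17}
#4 dst[0x20+4] := {0x54,0xcb,0x17,0x31}
query mem[0x20]=0x54, mem[0x0a]=0xcb, mem[0x1f]=0xee

MEM[0x20,0x0a,0x1f] = 54 cb ee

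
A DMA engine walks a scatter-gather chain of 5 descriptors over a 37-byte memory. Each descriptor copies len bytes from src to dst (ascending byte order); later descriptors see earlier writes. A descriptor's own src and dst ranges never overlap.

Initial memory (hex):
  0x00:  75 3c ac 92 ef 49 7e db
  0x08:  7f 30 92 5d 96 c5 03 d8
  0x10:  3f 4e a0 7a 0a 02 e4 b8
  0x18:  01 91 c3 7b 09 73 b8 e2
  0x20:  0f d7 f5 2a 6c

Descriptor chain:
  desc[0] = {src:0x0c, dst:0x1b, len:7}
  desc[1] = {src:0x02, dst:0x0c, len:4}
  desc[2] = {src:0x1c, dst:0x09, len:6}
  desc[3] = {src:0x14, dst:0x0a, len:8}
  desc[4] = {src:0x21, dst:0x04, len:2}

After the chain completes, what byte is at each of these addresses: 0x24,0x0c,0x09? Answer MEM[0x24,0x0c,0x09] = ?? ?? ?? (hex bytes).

MEM[0x24,0x0c,0x09] = 6c e4 c5

[0] 0x0c->0x1b len=7 : 96 c5 03 d8 3f 4e a0
[1] 0x02->0x0c len=4 : ac 92 ef 49
[2] 0x1c->0x09 len=6 : c5 03 d8 3f 4e a0
[3] 0x14->0x0a len=8 : 0a 02 e4 b8 01 91 c3 96
[4] 0x21->0x04 len=2 : a0 f5
query mem[0x24]=0x6c, mem[0x0c]=0xe4, mem[0x09]=0xc5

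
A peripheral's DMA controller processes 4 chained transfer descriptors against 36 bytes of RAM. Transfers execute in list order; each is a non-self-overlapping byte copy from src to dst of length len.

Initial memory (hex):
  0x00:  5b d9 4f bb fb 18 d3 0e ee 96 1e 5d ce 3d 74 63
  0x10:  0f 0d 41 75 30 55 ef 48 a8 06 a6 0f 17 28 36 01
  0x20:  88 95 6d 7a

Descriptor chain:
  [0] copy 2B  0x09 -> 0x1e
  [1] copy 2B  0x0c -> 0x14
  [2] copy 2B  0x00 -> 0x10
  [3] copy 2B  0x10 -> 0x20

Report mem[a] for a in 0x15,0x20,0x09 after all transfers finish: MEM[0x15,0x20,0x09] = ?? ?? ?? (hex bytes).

  after D0: wrote 2B at 0x1e = 961e
  after D1: wrote 2B at 0x14 = ce3d
  after D2: wrote 2B at 0x10 = 5bd9
  after D3: wrote 2B at 0x20 = 5bd9
query mem[0x15]=0x3d, mem[0x20]=0x5b, mem[0x09]=0x96

MEM[0x15,0x20,0x09] = 3d 5b 96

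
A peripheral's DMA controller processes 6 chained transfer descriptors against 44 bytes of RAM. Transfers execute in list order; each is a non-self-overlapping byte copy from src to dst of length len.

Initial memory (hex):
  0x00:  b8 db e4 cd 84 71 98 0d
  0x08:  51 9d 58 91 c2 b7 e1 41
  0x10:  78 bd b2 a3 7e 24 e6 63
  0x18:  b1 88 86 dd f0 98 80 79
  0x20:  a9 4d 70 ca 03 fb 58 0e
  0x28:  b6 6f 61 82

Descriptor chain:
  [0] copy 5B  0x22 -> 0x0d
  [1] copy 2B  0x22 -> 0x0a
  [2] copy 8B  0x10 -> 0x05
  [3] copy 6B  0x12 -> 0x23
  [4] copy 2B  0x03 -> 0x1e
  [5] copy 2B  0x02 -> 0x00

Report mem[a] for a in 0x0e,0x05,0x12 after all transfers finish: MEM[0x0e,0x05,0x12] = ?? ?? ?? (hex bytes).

D0: mem[0x0d..0x11] <- [70 ca 03 fb 58]
D1: mem[0x0a..0x0b] <- [70 ca]
D2: mem[0x05..0x0c] <- [fb 58 b2 a3 7e 24 e6 63]
D3: mem[0x23..0x28] <- [b2 a3 7e 24 e6 63]
D4: mem[0x1e..0x1f] <- [cd 84]
D5: mem[0x00..0x01] <- [e4 cd]
query mem[0x0e]=0xca, mem[0x05]=0xfb, mem[0x12]=0xb2

MEM[0x0e,0x05,0x12] = ca fb b2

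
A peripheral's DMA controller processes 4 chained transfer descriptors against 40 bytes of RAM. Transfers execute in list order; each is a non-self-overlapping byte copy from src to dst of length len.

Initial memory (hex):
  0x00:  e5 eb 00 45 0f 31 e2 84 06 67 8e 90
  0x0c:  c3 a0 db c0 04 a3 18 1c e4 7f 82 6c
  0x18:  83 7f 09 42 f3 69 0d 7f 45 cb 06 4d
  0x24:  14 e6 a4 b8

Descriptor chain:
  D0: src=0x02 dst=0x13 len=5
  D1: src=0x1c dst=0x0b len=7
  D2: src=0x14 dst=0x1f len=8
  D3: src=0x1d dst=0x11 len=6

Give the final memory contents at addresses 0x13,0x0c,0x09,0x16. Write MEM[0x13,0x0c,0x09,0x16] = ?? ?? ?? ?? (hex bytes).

MEM[0x13,0x0c,0x09,0x16] = 45 69 67 e2

[0] 0x02->0x13 len=5 : 00 45 0f 31 e2
[1] 0x1c->0x0b len=7 : f3 69 0d 7f 45 cb 06
[2] 0x14->0x1f len=8 : 45 0f 31 e2 83 7f 09 42
[3] 0x1d->0x11 len=6 : 69 0d 45 0f 31 e2
query mem[0x13]=0x45, mem[0x0c]=0x69, mem[0x09]=0x67, mem[0x16]=0xe2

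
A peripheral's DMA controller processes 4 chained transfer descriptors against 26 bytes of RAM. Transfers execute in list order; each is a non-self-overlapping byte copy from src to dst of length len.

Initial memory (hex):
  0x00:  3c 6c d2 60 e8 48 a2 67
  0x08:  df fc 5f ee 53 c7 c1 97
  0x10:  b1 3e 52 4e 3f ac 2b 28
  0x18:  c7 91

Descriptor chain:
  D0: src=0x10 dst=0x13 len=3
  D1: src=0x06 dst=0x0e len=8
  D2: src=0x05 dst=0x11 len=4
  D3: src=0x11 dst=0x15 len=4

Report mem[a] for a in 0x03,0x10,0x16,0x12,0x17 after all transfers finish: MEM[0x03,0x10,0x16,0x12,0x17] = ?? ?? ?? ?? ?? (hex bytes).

MEM[0x03,0x10,0x16,0x12,0x17] = 60 df a2 a2 67

[0] 0x10->0x13 len=3 : b1 3e 52
[1] 0x06->0x0e len=8 : a2 67 df fc 5f ee 53 c7
[2] 0x05->0x11 len=4 : 48 a2 67 df
[3] 0x11->0x15 len=4 : 48 a2 67 df
query mem[0x03]=0x60, mem[0x10]=0xdf, mem[0x16]=0xa2, mem[0x12]=0xa2, mem[0x17]=0x67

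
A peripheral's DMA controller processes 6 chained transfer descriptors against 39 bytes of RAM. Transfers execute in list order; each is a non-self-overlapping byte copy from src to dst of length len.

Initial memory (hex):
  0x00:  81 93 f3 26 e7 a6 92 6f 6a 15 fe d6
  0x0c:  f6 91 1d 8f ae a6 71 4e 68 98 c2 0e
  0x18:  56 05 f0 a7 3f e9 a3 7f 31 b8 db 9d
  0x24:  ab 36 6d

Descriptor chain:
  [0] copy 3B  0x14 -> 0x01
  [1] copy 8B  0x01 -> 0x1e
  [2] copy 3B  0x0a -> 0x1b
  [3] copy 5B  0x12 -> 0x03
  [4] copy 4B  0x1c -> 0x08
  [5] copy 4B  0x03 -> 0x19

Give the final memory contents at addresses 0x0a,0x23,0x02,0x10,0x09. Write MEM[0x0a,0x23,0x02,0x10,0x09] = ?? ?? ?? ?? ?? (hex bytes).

[0] 0x14->0x01 len=3 : 68 98 c2
[1] 0x01->0x1e len=8 : 68 98 c2 e7 a6 92 6f 6a
[2] 0x0a->0x1b len=3 : fe d6 f6
[3] 0x12->0x03 len=5 : 71 4e 68 98 c2
[4] 0x1c->0x08 len=4 : d6 f6 68 98
[5] 0x03->0x19 len=4 : 71 4e 68 98
query mem[0x0a]=0x68, mem[0x23]=0x92, mem[0x02]=0x98, mem[0x10]=0xae, mem[0x09]=0xf6

MEM[0x0a,0x23,0x02,0x10,0x09] = 68 92 98 ae f6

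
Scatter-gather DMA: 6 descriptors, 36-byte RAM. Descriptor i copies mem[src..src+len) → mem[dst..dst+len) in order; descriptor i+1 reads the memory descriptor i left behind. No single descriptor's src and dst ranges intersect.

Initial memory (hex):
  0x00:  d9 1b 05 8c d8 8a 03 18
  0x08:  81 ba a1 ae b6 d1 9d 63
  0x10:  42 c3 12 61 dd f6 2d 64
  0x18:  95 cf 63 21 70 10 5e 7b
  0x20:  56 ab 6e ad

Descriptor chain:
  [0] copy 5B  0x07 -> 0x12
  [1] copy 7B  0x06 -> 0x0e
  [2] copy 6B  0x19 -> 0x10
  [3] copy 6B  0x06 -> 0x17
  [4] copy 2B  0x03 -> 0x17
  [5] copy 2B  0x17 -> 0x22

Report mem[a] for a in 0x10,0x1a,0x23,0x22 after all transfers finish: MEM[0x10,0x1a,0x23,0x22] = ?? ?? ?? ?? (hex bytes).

#0 dst[0x12+5] := {0x18,0x81,0xba,0xa1,0xae}
#1 dst[0x0e+7] := {0x03,0x18,0x81,0xba,0xa1,0xae,0xb6}
#2 dst[0x10+6] := {0xcf,0x63,0x21,0x70,0x10,0x5e}
#3 dst[0x17+6] := {0x03,0x18,0x81,0xba,0xa1,0xae}
#4 dst[0x17+2] := {0x8c,0xd8}
#5 dst[0x22+2] := {0x8c,0xd8}
query mem[0x10]=0xcf, mem[0x1a]=0xba, mem[0x23]=0xd8, mem[0x22]=0x8c

MEM[0x10,0x1a,0x23,0x22] = cf ba d8 8c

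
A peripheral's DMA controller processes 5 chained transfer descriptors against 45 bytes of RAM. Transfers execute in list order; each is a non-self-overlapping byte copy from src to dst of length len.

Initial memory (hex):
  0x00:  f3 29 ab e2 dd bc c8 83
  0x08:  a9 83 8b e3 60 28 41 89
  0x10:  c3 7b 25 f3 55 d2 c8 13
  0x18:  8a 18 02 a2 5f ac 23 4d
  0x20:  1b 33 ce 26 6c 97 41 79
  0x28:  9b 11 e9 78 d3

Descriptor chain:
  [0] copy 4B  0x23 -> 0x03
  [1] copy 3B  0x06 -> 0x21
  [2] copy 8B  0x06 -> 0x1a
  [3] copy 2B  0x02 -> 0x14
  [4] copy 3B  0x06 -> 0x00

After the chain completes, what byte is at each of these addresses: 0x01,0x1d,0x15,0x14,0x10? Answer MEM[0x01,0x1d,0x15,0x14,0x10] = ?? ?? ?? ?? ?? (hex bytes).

  after D0: wrote 4B at 0x03 = 266c9741
  after D1: wrote 3B at 0x21 = 4183a9
  after D2: wrote 8B at 0x1a = 4183a9838be36028
  after D3: wrote 2B at 0x14 = ab26
  after D4: wrote 3B at 0x00 = 4183a9
query mem[0x01]=0x83, mem[0x1d]=0x83, mem[0x15]=0x26, mem[0x14]=0xab, mem[0x10]=0xc3

MEM[0x01,0x1d,0x15,0x14,0x10] = 83 83 26 ab c3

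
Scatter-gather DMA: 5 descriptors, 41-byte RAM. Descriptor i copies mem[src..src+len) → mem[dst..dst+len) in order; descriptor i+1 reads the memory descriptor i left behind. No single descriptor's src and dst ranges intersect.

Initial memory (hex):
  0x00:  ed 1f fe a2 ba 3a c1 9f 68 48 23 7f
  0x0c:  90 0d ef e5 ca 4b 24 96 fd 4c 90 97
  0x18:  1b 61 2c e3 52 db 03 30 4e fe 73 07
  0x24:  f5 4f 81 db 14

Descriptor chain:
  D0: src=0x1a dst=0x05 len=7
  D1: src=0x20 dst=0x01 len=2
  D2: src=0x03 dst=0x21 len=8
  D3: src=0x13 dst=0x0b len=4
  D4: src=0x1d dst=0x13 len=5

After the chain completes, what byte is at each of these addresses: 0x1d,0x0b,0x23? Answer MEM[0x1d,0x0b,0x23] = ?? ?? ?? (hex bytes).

MEM[0x1d,0x0b,0x23] = db 96 2c

  after D0: wrote 7B at 0x05 = 2ce352db03304e
  after D1: wrote 2B at 0x01 = 4efe
  after D2: wrote 8B at 0x21 = a2ba2ce352db0330
  after D3: wrote 4B at 0x0b = 96fd4c90
  after D4: wrote 5B at 0x13 = db03304ea2
query mem[0x1d]=0xdb, mem[0x0b]=0x96, mem[0x23]=0x2c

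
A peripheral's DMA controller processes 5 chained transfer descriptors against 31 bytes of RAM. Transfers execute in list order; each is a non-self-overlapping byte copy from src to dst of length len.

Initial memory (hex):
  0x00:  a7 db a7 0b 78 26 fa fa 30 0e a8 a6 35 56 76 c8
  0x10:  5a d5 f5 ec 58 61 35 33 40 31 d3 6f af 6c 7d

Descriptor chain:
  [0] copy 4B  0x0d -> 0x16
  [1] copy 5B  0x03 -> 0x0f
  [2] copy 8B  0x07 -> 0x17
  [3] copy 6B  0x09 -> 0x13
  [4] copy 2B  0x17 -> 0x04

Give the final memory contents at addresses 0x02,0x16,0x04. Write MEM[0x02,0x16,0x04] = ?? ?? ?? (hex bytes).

#0 dst[0x16+4] := {0x56,0x76,0xc8,0x5a}
#1 dst[0x0f+5] := {0x0b,0x78,0x26,0xfa,0xfa}
#2 dst[0x17+8] := {0xfa,0x30,0x0e,0xa8,0xa6,0x35,0x56,0x76}
#3 dst[0x13+6] := {0x0e,0xa8,0xa6,0x35,0x56,0x76}
#4 dst[0x04+2] := {0x56,0x76}
query mem[0x02]=0xa7, mem[0x16]=0x35, mem[0x04]=0x56

MEM[0x02,0x16,0x04] = a7 35 56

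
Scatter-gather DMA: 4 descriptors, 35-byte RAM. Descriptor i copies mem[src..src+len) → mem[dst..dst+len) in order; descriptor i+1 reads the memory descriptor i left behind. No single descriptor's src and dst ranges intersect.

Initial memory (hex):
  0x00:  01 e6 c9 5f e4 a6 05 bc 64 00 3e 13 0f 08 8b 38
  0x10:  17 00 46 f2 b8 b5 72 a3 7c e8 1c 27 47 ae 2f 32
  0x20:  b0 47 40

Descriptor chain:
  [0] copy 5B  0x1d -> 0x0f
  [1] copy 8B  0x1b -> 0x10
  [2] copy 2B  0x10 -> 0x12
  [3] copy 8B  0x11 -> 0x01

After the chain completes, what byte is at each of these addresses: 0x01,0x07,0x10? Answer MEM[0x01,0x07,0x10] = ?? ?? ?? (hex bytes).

D0: mem[0x0f..0x13] <- [ae 2f 32 b0 47]
D1: mem[0x10..0x17] <- [27 47 ae 2f 32 b0 47 40]
D2: mem[0x12..0x13] <- [27 47]
D3: mem[0x01..0x08] <- [47 27 47 32 b0 47 40 7c]
query mem[0x01]=0x47, mem[0x07]=0x40, mem[0x10]=0x27

MEM[0x01,0x07,0x10] = 47 40 27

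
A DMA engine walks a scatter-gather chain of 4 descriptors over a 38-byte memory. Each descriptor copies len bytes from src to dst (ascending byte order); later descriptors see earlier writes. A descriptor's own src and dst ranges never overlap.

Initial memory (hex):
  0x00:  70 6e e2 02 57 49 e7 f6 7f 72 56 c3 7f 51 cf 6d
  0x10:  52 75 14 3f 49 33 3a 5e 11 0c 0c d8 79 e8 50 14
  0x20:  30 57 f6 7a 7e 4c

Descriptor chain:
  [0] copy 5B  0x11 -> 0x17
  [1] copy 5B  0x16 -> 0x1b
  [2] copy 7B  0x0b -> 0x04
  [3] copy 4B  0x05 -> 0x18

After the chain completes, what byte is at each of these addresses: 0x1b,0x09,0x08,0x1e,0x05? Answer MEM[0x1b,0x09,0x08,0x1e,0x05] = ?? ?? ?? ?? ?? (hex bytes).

MEM[0x1b,0x09,0x08,0x1e,0x05] = 6d 52 6d 3f 7f

#0 dst[0x17+5] := {0x75,0x14,0x3f,0x49,0x33}
#1 dst[0x1b+5] := {0x3a,0x75,0x14,0x3f,0x49}
#2 dst[0x04+7] := {0xc3,0x7f,0x51,0xcf,0x6d,0x52,0x75}
#3 dst[0x18+4] := {0x7f,0x51,0xcf,0x6d}
query mem[0x1b]=0x6d, mem[0x09]=0x52, mem[0x08]=0x6d, mem[0x1e]=0x3f, mem[0x05]=0x7f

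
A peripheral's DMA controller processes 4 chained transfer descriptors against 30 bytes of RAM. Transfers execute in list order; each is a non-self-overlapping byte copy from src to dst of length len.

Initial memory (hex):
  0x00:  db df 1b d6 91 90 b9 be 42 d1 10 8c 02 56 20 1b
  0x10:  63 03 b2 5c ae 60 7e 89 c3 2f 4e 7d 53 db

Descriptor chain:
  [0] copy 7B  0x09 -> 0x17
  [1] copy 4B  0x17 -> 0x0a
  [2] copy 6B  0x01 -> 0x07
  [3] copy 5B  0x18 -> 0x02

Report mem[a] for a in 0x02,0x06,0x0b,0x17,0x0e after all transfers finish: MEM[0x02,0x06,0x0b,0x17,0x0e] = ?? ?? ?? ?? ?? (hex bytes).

MEM[0x02,0x06,0x0b,0x17,0x0e] = 10 20 90 d1 20

  after D0: wrote 7B at 0x17 = d1108c0256201b
  after D1: wrote 4B at 0x0a = d1108c02
  after D2: wrote 6B at 0x07 = df1bd69190b9
  after D3: wrote 5B at 0x02 = 108c025620
query mem[0x02]=0x10, mem[0x06]=0x20, mem[0x0b]=0x90, mem[0x17]=0xd1, mem[0x0e]=0x20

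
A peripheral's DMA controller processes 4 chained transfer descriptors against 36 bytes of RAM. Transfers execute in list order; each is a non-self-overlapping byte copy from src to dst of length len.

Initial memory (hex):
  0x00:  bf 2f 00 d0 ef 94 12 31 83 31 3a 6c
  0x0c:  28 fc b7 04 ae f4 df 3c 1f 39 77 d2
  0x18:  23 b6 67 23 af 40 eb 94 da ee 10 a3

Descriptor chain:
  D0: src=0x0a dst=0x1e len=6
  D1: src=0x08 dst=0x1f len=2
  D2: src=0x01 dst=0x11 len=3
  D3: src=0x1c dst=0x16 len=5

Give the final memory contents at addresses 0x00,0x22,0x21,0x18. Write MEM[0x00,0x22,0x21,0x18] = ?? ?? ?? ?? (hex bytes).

D0: mem[0x1e..0x23] <- [3a 6c 28 fc b7 04]
D1: mem[0x1f..0x20] <- [83 31]
D2: mem[0x11..0x13] <- [2f 00 d0]
D3: mem[0x16..0x1a] <- [af 40 3a 83 31]
query mem[0x00]=0xbf, mem[0x22]=0xb7, mem[0x21]=0xfc, mem[0x18]=0x3a

MEM[0x00,0x22,0x21,0x18] = bf b7 fc 3a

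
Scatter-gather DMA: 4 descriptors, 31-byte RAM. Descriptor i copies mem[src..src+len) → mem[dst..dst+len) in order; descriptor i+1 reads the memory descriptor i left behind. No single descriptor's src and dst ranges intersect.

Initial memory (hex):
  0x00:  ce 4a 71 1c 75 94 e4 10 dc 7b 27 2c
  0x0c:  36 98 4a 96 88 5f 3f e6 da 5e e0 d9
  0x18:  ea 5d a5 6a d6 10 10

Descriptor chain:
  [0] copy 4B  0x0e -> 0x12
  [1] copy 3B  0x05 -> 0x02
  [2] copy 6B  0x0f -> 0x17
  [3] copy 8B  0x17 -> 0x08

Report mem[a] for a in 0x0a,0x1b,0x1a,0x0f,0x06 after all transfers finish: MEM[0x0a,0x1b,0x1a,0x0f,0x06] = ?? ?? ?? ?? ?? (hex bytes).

MEM[0x0a,0x1b,0x1a,0x0f,0x06] = 5f 96 4a 10 e4

D0: mem[0x12..0x15] <- [4a 96 88 5f]
D1: mem[0x02..0x04] <- [94 e4 10]
D2: mem[0x17..0x1c] <- [96 88 5f 4a 96 88]
D3: mem[0x08..0x0f] <- [96 88 5f 4a 96 88 10 10]
query mem[0x0a]=0x5f, mem[0x1b]=0x96, mem[0x1a]=0x4a, mem[0x0f]=0x10, mem[0x06]=0xe4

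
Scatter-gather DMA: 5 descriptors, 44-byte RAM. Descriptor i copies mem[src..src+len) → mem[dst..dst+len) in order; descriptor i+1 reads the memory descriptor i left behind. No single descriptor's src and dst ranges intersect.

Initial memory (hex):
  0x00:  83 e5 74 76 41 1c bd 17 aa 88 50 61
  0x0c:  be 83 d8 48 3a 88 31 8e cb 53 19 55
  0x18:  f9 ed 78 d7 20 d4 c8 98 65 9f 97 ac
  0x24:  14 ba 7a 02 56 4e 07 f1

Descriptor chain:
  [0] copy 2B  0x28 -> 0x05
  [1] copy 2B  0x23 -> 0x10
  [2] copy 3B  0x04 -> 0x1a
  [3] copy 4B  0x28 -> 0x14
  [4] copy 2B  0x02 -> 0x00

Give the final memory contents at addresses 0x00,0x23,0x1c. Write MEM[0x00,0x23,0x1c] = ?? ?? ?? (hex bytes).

MEM[0x00,0x23,0x1c] = 74 ac 4e

D0: mem[0x05..0x06] <- [56 4e]
D1: mem[0x10..0x11] <- [ac 14]
D2: mem[0x1a..0x1c] <- [41 56 4e]
D3: mem[0x14..0x17] <- [56 4e 07 f1]
D4: mem[0x00..0x01] <- [74 76]
query mem[0x00]=0x74, mem[0x23]=0xac, mem[0x1c]=0x4e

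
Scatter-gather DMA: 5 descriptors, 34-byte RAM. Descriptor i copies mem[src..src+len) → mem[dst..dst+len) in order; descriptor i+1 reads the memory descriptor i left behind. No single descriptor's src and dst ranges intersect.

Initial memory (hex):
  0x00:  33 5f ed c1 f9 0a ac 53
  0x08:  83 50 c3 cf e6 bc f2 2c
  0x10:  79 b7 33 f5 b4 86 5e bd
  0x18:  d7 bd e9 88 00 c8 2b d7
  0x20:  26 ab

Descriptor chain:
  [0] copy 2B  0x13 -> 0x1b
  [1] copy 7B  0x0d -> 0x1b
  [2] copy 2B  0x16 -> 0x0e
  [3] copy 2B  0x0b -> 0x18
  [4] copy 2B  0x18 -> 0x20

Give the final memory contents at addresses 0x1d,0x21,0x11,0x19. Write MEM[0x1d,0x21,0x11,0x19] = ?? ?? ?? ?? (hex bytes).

MEM[0x1d,0x21,0x11,0x19] = 2c e6 b7 e6

[0] 0x13->0x1b len=2 : f5 b4
[1] 0x0d->0x1b len=7 : bc f2 2c 79 b7 33 f5
[2] 0x16->0x0e len=2 : 5e bd
[3] 0x0b->0x18 len=2 : cf e6
[4] 0x18->0x20 len=2 : cf e6
query mem[0x1d]=0x2c, mem[0x21]=0xe6, mem[0x11]=0xb7, mem[0x19]=0xe6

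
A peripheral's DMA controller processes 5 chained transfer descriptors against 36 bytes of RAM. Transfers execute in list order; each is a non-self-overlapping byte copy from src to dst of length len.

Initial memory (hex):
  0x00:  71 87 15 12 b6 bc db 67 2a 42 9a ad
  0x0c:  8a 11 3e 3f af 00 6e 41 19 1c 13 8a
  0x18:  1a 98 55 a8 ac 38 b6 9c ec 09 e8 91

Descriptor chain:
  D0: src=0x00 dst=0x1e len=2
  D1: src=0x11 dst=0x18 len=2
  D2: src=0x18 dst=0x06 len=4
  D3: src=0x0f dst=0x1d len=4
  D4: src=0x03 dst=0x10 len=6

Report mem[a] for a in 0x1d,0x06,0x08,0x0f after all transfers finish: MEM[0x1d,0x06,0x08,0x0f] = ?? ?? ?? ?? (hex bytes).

D0: mem[0x1e..0x1f] <- [71 87]
D1: mem[0x18..0x19] <- [00 6e]
D2: mem[0x06..0x09] <- [00 6e 55 a8]
D3: mem[0x1d..0x20] <- [3f af 00 6e]
D4: mem[0x10..0x15] <- [12 b6 bc 00 6e 55]
query mem[0x1d]=0x3f, mem[0x06]=0x00, mem[0x08]=0x55, mem[0x0f]=0x3f

MEM[0x1d,0x06,0x08,0x0f] = 3f 00 55 3f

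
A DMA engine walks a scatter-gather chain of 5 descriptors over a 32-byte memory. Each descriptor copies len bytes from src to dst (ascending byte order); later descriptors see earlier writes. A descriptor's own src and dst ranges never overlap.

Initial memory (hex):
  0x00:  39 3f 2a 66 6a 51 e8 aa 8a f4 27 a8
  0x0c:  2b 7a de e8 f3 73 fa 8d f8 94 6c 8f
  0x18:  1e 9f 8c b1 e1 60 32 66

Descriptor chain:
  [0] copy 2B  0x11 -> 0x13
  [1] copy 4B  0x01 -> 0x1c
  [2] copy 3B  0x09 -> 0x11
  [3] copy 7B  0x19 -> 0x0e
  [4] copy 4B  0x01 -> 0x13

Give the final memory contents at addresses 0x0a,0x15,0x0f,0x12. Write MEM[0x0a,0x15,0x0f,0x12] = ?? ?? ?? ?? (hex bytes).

MEM[0x0a,0x15,0x0f,0x12] = 27 66 8c 2a

  after D0: wrote 2B at 0x13 = 73fa
  after D1: wrote 4B at 0x1c = 3f2a666a
  after D2: wrote 3B at 0x11 = f427a8
  after D3: wrote 7B at 0x0e = 9f8cb13f2a666a
  after D4: wrote 4B at 0x13 = 3f2a666a
query mem[0x0a]=0x27, mem[0x15]=0x66, mem[0x0f]=0x8c, mem[0x12]=0x2a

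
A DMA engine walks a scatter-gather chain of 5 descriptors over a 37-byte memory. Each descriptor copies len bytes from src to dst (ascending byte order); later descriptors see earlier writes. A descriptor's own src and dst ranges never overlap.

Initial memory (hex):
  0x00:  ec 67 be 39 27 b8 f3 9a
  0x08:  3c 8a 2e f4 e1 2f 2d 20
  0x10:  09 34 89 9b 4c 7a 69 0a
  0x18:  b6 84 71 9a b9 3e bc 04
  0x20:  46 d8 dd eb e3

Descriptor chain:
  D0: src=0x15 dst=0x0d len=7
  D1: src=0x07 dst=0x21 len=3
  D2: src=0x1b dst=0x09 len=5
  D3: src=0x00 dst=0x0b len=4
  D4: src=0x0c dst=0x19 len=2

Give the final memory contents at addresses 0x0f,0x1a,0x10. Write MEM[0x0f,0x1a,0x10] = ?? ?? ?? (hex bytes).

D0: mem[0x0d..0x13] <- [7a 69 0a b6 84 71 9a]
D1: mem[0x21..0x23] <- [9a 3c 8a]
D2: mem[0x09..0x0d] <- [9a b9 3e bc 04]
D3: mem[0x0b..0x0e] <- [ec 67 be 39]
D4: mem[0x19..0x1a] <- [67 be]
query mem[0x0f]=0x0a, mem[0x1a]=0xbe, mem[0x10]=0xb6

MEM[0x0f,0x1a,0x10] = 0a be b6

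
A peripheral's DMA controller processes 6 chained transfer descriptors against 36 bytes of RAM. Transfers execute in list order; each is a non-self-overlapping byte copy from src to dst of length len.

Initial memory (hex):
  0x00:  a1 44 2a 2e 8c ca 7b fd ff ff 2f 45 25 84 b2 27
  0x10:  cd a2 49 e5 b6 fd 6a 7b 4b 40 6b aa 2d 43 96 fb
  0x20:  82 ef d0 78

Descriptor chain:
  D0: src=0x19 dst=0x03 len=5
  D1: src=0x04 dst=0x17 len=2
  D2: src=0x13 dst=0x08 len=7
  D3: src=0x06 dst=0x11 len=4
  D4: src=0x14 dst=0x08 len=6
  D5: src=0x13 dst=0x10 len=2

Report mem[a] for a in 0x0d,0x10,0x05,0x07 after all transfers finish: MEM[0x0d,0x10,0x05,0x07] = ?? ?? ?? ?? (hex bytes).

MEM[0x0d,0x10,0x05,0x07] = 40 e5 aa 43

D0: mem[0x03..0x07] <- [40 6b aa 2d 43]
D1: mem[0x17..0x18] <- [6b aa]
D2: mem[0x08..0x0e] <- [e5 b6 fd 6a 6b aa 40]
D3: mem[0x11..0x14] <- [2d 43 e5 b6]
D4: mem[0x08..0x0d] <- [b6 fd 6a 6b aa 40]
D5: mem[0x10..0x11] <- [e5 b6]
query mem[0x0d]=0x40, mem[0x10]=0xe5, mem[0x05]=0xaa, mem[0x07]=0x43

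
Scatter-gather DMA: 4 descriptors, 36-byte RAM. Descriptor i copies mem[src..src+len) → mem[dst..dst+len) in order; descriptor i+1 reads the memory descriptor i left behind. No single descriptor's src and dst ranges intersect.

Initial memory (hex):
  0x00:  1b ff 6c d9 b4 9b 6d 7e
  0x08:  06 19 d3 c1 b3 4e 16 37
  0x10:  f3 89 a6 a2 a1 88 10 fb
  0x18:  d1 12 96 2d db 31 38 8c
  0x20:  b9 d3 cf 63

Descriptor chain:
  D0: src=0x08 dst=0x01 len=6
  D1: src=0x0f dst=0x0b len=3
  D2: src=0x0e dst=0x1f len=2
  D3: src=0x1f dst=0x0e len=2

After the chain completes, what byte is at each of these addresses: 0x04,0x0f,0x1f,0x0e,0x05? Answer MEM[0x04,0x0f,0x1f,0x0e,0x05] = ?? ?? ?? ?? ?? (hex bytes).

D0: mem[0x01..0x06] <- [06 19 d3 c1 b3 4e]
D1: mem[0x0b..0x0d] <- [37 f3 89]
D2: mem[0x1f..0x20] <- [16 37]
D3: mem[0x0e..0x0f] <- [16 37]
query mem[0x04]=0xc1, mem[0x0f]=0x37, mem[0x1f]=0x16, mem[0x0e]=0x16, mem[0x05]=0xb3

MEM[0x04,0x0f,0x1f,0x0e,0x05] = c1 37 16 16 b3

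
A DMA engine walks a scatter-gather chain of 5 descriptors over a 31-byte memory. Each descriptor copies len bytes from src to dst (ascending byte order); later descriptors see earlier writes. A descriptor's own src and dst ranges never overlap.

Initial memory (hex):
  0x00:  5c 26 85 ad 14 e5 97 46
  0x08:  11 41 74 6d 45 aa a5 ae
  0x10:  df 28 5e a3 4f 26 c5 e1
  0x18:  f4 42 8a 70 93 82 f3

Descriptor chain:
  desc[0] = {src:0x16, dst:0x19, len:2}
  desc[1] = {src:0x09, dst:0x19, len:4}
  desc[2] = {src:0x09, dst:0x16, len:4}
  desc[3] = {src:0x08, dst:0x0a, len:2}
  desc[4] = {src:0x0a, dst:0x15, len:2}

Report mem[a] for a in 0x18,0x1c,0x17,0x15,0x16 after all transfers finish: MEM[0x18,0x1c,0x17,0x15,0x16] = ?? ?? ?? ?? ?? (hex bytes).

  after D0: wrote 2B at 0x19 = c5e1
  after D1: wrote 4B at 0x19 = 41746d45
  after D2: wrote 4B at 0x16 = 41746d45
  after D3: wrote 2B at 0x0a = 1141
  after D4: wrote 2B at 0x15 = 1141
query mem[0x18]=0x6d, mem[0x1c]=0x45, mem[0x17]=0x74, mem[0x15]=0x11, mem[0x16]=0x41

MEM[0x18,0x1c,0x17,0x15,0x16] = 6d 45 74 11 41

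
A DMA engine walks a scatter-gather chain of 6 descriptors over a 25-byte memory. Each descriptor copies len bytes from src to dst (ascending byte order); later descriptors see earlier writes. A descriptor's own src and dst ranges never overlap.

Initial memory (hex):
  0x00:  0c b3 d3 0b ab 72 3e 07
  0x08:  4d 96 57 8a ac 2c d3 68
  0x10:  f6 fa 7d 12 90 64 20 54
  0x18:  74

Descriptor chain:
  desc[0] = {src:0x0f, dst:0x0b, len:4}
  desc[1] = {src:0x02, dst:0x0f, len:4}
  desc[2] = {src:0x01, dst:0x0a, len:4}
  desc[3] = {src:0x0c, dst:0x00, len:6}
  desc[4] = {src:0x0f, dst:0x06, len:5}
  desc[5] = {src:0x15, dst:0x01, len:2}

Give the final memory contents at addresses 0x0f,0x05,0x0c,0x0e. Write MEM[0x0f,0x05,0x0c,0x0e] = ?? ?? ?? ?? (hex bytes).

MEM[0x0f,0x05,0x0c,0x0e] = d3 ab 0b 7d

[0] 0x0f->0x0b len=4 : 68 f6 fa 7d
[1] 0x02->0x0f len=4 : d3 0b ab 72
[2] 0x01->0x0a len=4 : b3 d3 0b ab
[3] 0x0c->0x00 len=6 : 0b ab 7d d3 0b ab
[4] 0x0f->0x06 len=5 : d3 0b ab 72 12
[5] 0x15->0x01 len=2 : 64 20
query mem[0x0f]=0xd3, mem[0x05]=0xab, mem[0x0c]=0x0b, mem[0x0e]=0x7d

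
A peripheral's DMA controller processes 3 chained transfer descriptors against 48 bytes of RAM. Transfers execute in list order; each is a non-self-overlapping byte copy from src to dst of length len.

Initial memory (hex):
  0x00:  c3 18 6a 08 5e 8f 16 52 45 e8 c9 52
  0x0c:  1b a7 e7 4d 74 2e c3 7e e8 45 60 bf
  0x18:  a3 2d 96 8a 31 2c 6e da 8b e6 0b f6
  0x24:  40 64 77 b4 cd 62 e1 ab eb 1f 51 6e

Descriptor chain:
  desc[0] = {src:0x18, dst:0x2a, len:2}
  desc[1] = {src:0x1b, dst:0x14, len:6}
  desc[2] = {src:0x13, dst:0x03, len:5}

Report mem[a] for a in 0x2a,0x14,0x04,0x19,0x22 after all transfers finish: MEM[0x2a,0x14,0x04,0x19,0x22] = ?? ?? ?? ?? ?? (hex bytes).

D0: mem[0x2a..0x2b] <- [a3 2d]
D1: mem[0x14..0x19] <- [8a 31 2c 6e da 8b]
D2: mem[0x03..0x07] <- [7e 8a 31 2c 6e]
query mem[0x2a]=0xa3, mem[0x14]=0x8a, mem[0x04]=0x8a, mem[0x19]=0x8b, mem[0x22]=0x0b

MEM[0x2a,0x14,0x04,0x19,0x22] = a3 8a 8a 8b 0b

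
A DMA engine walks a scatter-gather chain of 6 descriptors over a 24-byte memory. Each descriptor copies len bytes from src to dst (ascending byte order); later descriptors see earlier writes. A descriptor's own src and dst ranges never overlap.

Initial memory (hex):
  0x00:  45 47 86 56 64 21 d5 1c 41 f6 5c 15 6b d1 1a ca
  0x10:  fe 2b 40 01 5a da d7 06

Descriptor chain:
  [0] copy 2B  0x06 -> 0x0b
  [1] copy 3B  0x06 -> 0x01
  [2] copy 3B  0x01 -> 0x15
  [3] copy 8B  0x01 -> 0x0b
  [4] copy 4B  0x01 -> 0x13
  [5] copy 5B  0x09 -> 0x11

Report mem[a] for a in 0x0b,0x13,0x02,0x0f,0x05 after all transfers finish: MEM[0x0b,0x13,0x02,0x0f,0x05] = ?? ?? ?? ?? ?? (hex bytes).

MEM[0x0b,0x13,0x02,0x0f,0x05] = d5 d5 1c 21 21

D0: mem[0x0b..0x0c] <- [d5 1c]
D1: mem[0x01..0x03] <- [d5 1c 41]
D2: mem[0x15..0x17] <- [d5 1c 41]
D3: mem[0x0b..0x12] <- [d5 1c 41 64 21 d5 1c 41]
D4: mem[0x13..0x16] <- [d5 1c 41 64]
D5: mem[0x11..0x15] <- [f6 5c d5 1c 41]
query mem[0x0b]=0xd5, mem[0x13]=0xd5, mem[0x02]=0x1c, mem[0x0f]=0x21, mem[0x05]=0x21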